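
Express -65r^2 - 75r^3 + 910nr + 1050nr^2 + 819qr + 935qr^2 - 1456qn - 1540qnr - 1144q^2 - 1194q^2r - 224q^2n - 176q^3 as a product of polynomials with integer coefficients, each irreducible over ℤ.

-(11q + 14n - r)(2q + 15r + 13)(8q - 5r)

Group: 8q(-22q^2 - 28qn - 163qr - 143q - 210nr - 182n + 15r^2 + 13r) - 5r(-22q^2 - 28qn - 163qr - 143q - 210nr - 182n + 15r^2 + 13r); both groups contain (-22q^2 - 28qn - 163qr - 143q - 210nr - 182n + 15r^2 + 13r), so (8q - 5r) is a factor with cofactor -22q^2 - 28qn - 163qr - 143q - 210nr - 182n + 15r^2 + 13r.
The cofactor groups again: -22q^2 - 28qn - 163qr - 143q - 210nr - 182n + 15r^2 + 13r = -2q(11q + 14n - r) + (-15r - 13)(11q + 14n - r); both groups contain (11q + 14n - r), giving -(2q + 15r + 13)(11q + 14n - r).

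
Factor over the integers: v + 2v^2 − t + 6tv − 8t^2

Group: −t(8t + 2v + 1) + v(8t + 2v + 1); both groups contain (8t + 2v + 1).

−(8t + 2v + 1)(t − v)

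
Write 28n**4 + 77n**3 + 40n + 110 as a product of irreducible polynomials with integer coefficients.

Group as (28n**4 + 40n) + (77n**3 + 110) = 4n(7n**3 + 10) + 11(7n**3 + 10).
Both groups share the factor (7n**3 + 10).

(4n + 11)(7n**3 + 10)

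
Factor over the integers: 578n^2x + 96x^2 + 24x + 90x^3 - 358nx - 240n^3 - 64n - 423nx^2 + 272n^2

-(5n - 6x - 4)(6n - 5x - 2)(8n - 3x)

Group: 5n(-48n^2 + 58nx + 16n - 15x^2 - 6x) + (-6x - 4)(-48n^2 + 58nx + 16n - 15x^2 - 6x); both groups contain (-48n^2 + 58nx + 16n - 15x^2 - 6x), so (5n - 6x - 4) is a factor with cofactor -48n^2 + 58nx + 16n - 15x^2 - 6x.
The cofactor groups again: -48n^2 + 58nx + 16n - 15x^2 - 6x = -8n(6n - 5x - 2) + 3x(6n - 5x - 2); both groups contain (6n - 5x - 2), giving -(8n - 3x)(6n - 5x - 2).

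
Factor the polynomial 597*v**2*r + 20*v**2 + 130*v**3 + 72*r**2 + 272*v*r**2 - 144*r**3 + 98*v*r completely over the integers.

(13*v - 4*r + 2)*(v + 4*r)*(10*v + 9*r)

Group: v*(130*v**2 + 77*v*r + 20*v - 36*r**2 + 18*r) + 4*r*(130*v**2 + 77*v*r + 20*v - 36*r**2 + 18*r); both groups contain (130*v**2 + 77*v*r + 20*v - 36*r**2 + 18*r), so (v + 4*r) is a factor with cofactor 130*v**2 + 77*v*r + 20*v - 36*r**2 + 18*r.
The cofactor groups again: 130*v**2 + 77*v*r + 20*v - 36*r**2 + 18*r = 10*v*(13*v - 4*r + 2) + 9*r*(13*v - 4*r + 2); both groups contain (13*v - 4*r + 2), giving (10*v + 9*r)*(13*v - 4*r + 2).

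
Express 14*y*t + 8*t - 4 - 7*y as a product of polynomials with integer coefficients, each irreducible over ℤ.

(2*t - 1)*(7*y + 4)

Group as (14*y*t - 7*y) + (8*t - 4) = 7*y*(2*t - 1) + 4*(2*t - 1).
Both groups share the factor (2*t - 1).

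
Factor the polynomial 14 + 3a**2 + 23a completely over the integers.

(3a + 2)(a + 7)

Need a pair with product 3·14 = 42 and sum 23: that's 2 and 21.
Split the middle term: 3a**2 + 2a + 21a + 14 = a(3a + 2) + 7(3a + 2).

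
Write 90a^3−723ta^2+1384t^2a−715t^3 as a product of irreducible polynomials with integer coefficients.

Group: 11t(−65t^2+114ta−45a^2) − 2a(−65t^2+114ta−45a^2); both groups contain (−65t^2+114ta−45a^2), so (11t−2a) is a factor with cofactor −65t^2+114ta−45a^2.
The cofactor groups again: −65t^2+114ta−45a^2 = −5t(13t−15a) + 3a(13t−15a); both groups contain (13t−15a), giving −(5t−3a)(13t−15a).

−(13t−15a)(11t−2a)(5t−3a)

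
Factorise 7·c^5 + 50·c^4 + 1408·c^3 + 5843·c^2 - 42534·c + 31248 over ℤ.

(7·c - 6)·(c + 8)·(c - 3)·(c^2 + 3·c + 217)

Testing divisors of the constant over divisors of the leading coefficient, c = 3 is a root, giving the factor (c - 3) and quotient 7·c^4 + 71·c^3 + 1621·c^2 + 10706·c - 10416.
Continuing, c = -8 is a root, so (c + 8) divides it; the quotient is 7·c^3 + 15·c^2 + 1501·c - 1302.
Then c = 6/7 is a root, giving the factor (7·c - 6) and quotient c^2 + 3·c + 217.
The quadratic c^2 + 3·c + 217 has discriminant -859 < 0 and is irreducible over ℤ.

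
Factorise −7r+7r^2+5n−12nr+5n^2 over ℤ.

Group: n(5n−7r) + (−r+1)(5n−7r); both groups contain (5n−7r).

(5n−7r)(n−r+1)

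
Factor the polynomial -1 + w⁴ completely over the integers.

Difference of squares twice: with A = w and B = 1, A⁴ − B⁴ = (A² − B²)(A² + B²), and A² − B² factors again.

(w + 1)(w - 1)(w² + 1)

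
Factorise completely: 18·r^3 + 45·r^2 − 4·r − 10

(2·r + 5)·(9·r^2 − 2)

Group as (18·r^3 − 4·r) + (45·r^2 − 10) = 2·r·(9·r^2 − 2) + 5·(9·r^2 − 2).
Both groups share the factor (9·r^2 − 2).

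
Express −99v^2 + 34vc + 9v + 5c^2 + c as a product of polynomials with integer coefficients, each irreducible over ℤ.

Group: −11v(9v + c) + (5c + 1)(9v + c); both groups contain (9v + c).

−(11v − 5c − 1)(9v + c)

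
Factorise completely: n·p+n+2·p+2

Group as (n·p+n) + (2·p+2) = n·(p+1) + 2·(p+1).
Both groups share the factor (p+1).

(n+2)·(p+1)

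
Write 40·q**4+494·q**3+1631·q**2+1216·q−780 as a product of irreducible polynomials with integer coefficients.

By the rational root theorem, q = −2 is a root, so (q+2) is a factor; dividing leaves 40·q**3+414·q**2+803·q−390.
Then q = −15/2 is a root, so (2·q+15) is a factor; dividing leaves 20·q**2+57·q−26.
The remaining quadratic factors as (5·q−2)(4·q+13).

(2·q+15)·(4·q+13)·(5·q−2)·(q+2)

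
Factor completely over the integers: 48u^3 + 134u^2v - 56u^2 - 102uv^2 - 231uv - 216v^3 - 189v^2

(6u - 8v - 7)(8u + 9v)(u + 3v)

Group: u(48u^2 - 10uv - 56u - 72v^2 - 63v) + 3v(48u^2 - 10uv - 56u - 72v^2 - 63v); both groups contain (48u^2 - 10uv - 56u - 72v^2 - 63v), so (u + 3v) is a factor with cofactor 48u^2 - 10uv - 56u - 72v^2 - 63v.
The cofactor groups again: 48u^2 - 10uv - 56u - 72v^2 - 63v = 8u(6u - 8v - 7) + 9v(6u - 8v - 7); both groups contain (6u - 8v - 7), giving (8u + 9v)(6u - 8v - 7).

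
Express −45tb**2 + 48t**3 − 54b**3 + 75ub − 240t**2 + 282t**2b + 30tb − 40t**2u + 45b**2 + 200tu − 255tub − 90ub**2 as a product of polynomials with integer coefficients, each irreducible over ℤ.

Group: 8t(6t**2 − 5tu + 33tb − 30t − 30ub + 25u − 18b**2 + 15b) + 3b(6t**2 − 5tu + 33tb − 30t − 30ub + 25u − 18b**2 + 15b); both groups contain (6t**2 − 5tu + 33tb − 30t − 30ub + 25u − 18b**2 + 15b), so (8t + 3b) is a factor with cofactor 6t**2 − 5tu + 33tb − 30t − 30ub + 25u − 18b**2 + 15b.
The cofactor groups again: 6t**2 − 5tu + 33tb − 30t − 30ub + 25u − 18b**2 + 15b = 6t(t + 6b − 5) + (−5u − 3b)(t + 6b − 5); both groups contain (t + 6b − 5), giving (6t − 5u − 3b)(t + 6b − 5).

(6t − 5u − 3b)(8t + 3b)(t + 6b − 5)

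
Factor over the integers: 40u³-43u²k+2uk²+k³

(5u-k)(u-k)(8u+k)

Group: u(40u²-3uk-k²) - k(40u²-3uk-k²); both groups contain (40u²-3uk-k²), so (u-k) is a factor with cofactor 40u²-3uk-k².
The cofactor groups again: 40u²-3uk-k² = 8u(5u-k) + k(5u-k); both groups contain (5u-k), giving (8u+k)(5u-k).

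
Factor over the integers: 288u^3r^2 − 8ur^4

8r^2u(6u − r)(6u + r)

Factor out 8ur^2, leaving 36u^2 − r^2, which is a difference of two squares.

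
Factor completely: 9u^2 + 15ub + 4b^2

(3u + 4b)(3u + b)

Group: 3u(3u + b) + 4b(3u + b); both groups contain (3u + b).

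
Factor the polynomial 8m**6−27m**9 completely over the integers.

−m**6(3m−2)(9m**2+6m+4)

Factor out m**6 first: what remains is −27m**3+8.
Recognize a difference of cubes with the parts 2 and 3m.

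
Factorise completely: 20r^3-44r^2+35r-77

(5r-11)(4r^2+7)

Group as (20r^3+35r) + (-44r^2-77) = 5r(4r^2+7) - 11(4r^2+7).
Both groups share the factor (4r^2+7).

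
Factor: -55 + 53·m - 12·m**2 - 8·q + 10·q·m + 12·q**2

Group: 6·q·(2·q + 3·m - 5) + (-4·m + 11)·(2·q + 3·m - 5); both groups contain (2·q + 3·m - 5).

(6·q - 4·m + 11)·(2·q + 3·m - 5)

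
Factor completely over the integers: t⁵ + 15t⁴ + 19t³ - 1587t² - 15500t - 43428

Among the possible rational roots, t = -6 is a root, so (t + 6) divides it; the quotient is t⁴ + 9t³ - 35t² - 1377t - 7238.
Continuing, t = -7 is a root, giving the factor (t + 7) and quotient t³ + 2t² - 49t - 1034.
Continuing, t = 11 is a root, giving the factor (t - 11) and quotient t² + 13t + 94.
The quadratic t² + 13t + 94 has discriminant -207 < 0 and is irreducible over ℤ.

(t + 6)(t + 7)(t - 11)(t² + 13t + 94)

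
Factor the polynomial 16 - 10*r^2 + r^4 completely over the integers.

Substitute u = r^2 to get a quadratic in u, then factor.
r^2 - 8 is irreducible over ℤ (8 is not a perfect square).
r^2 - 2 is irreducible over ℤ (2 is not a perfect square).

(r^2 - 2)*(r^2 - 8)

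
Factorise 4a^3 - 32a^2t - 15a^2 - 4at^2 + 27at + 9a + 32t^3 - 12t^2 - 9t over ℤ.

(4a + 4t - 3)(a - 8t - 3)(a - t)

Group: 4a(a^2 - 9at - 3a + 8t^2 + 3t) + (4t - 3)(a^2 - 9at - 3a + 8t^2 + 3t); both groups contain (a^2 - 9at - 3a + 8t^2 + 3t), so (4a + 4t - 3) is a factor with cofactor a^2 - 9at - 3a + 8t^2 + 3t.
The cofactor groups again: a^2 - 9at - 3a + 8t^2 + 3t = a(a - t) + (-8t - 3)(a - t); both groups contain (a - t), giving (a - 8t - 3)(a - t).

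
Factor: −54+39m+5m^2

Need a pair with product 5·(−54) = −270 and sum 39: that's −6 and 45.
Split the middle term: 5m^2−6m + 45m−54 = m(5m−6) + 9(5m−6).

(5m−6)(m+9)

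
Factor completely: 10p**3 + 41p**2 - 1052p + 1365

Trying the rational-root candidates, p = -13 is a root, giving the factor (p + 13) and quotient 10p**2 - 89p + 105.
The remaining quadratic factors as (5p - 7)(2p - 15).

(2p - 15)(5p - 7)(p + 13)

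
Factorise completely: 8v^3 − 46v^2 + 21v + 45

By the rational root theorem, v = 5 is a root, so (v − 5) is a factor; dividing leaves 8v^2 − 6v − 9.
The remaining quadratic factors as (2v − 3)(4v + 3).

(2v − 3)(4v + 3)(v − 5)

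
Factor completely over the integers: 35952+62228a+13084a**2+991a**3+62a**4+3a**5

Testing divisors of the constant over divisors of the leading coefficient, a = -2/3 is a root, so (3a+2) divides it; the quotient is a**4+20a**3+317a**2+4150a+17976.
Continuing, a = -7 is a root, so (a+7) is a factor; dividing leaves a**3+13a**2+226a+2568.
Next, a = -12 is a root, so (a+12) is a factor; dividing leaves a**2+a+214.
The quadratic a**2+a+214 has discriminant -855 < 0 and is irreducible over ℤ.

(3a+2)(a+12)(a+7)(a**2+a+214)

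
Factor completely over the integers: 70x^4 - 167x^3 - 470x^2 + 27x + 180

(2x + 3)(5x - 3)(7x + 5)(x - 4)

Trying the rational-root candidates, x = 3/5 is a root, so (5x - 3) is a factor; dividing leaves 14x^3 - 25x^2 - 109x - 60.
Continuing, x = 4 is a root, so (x - 4) divides it; the quotient is 14x^2 + 31x + 15.
The remaining quadratic factors as (7x + 5)(2x + 3).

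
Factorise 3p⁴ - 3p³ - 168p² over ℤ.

3p²(p + 7)(p - 8)

Pull out the common factor 3p², then factor the remaining trinomial.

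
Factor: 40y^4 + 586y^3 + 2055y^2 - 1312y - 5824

Trying the rational-root candidates, y = -7/4 is a root, so (4y + 7) is a factor; dividing leaves 10y^3 + 129y^2 + 288y - 832.
Continuing, y = 8/5 is a root, so (5y - 8) is a factor; dividing leaves 2y^2 + 29y + 104.
The remaining quadratic factors as (2y + 13)(y + 8).

(2y + 13)(4y + 7)(5y - 8)(y + 8)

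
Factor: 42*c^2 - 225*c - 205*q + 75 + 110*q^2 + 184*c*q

(14*c + 10*q - 5)*(3*c + 11*q - 15)

Group: 3*c*(14*c + 10*q - 5) + (11*q - 15)*(14*c + 10*q - 5); both groups contain (14*c + 10*q - 5).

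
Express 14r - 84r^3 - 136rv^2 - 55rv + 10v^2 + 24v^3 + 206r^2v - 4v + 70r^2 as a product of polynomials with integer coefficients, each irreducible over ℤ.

-(2r - 3v - 2)(6r - 4v + 1)(7r - 2v)

Group: 2r(-42r^2 + 40rv - 7r - 8v^2 + 2v) + (-3v - 2)(-42r^2 + 40rv - 7r - 8v^2 + 2v); both groups contain (-42r^2 + 40rv - 7r - 8v^2 + 2v), so (2r - 3v - 2) is a factor with cofactor -42r^2 + 40rv - 7r - 8v^2 + 2v.
The cofactor groups again: -42r^2 + 40rv - 7r - 8v^2 + 2v = -7r(6r - 4v + 1) + 2v(6r - 4v + 1); both groups contain (6r - 4v + 1), giving -(7r - 2v)(6r - 4v + 1).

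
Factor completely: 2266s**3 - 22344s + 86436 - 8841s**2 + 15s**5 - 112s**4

By the rational root theorem, s = 14/5 is a root, so (5s - 14) divides it; the quotient is 3s**4 - 14s**3 + 414s**2 - 609s - 6174.
Continuing, s = 14/3 is a root, so (3s - 14) is a factor; dividing leaves s**3 + 138s + 441.
Next, s = -3 is a root, giving the factor (s + 3) and quotient s**2 - 3s + 147.
The quadratic s**2 - 3s + 147 has discriminant -579 < 0 and is irreducible over ℤ.

(3s - 14)(5s - 14)(s + 3)(s**2 - 3s + 147)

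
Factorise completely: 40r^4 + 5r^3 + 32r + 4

(8r + 1)(5r^3 + 4)

Group as (40r^4 + 32r) + (5r^3 + 4) = 8r(5r^3 + 4) + (5r^3 + 4).
Both groups share the factor (5r^3 + 4).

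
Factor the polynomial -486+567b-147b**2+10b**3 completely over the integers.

(2b-9)(5b-6)(b-9)

Trying the rational-root candidates, b = 9 is a root, giving the factor (b-9) and quotient 10b**2-57b+54.
The remaining quadratic factors as (5b-6)(2b-9).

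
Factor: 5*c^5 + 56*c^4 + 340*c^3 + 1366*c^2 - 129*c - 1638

(5*c + 6)*(c + 7)*(c - 1)*(c^2 + 4*c + 39)

By the rational root theorem, c = -7 is a root, so (c + 7) divides it; the quotient is 5*c^4 + 21*c^3 + 193*c^2 + 15*c - 234.
Then c = 1 is a root, giving the factor (c - 1) and quotient 5*c^3 + 26*c^2 + 219*c + 234.
Continuing, c = -6/5 is a root, so (5*c + 6) is a factor; dividing leaves c^2 + 4*c + 39.
The quadratic c^2 + 4*c + 39 has discriminant -140 < 0 and is irreducible over ℤ.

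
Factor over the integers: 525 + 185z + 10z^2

5(2z + 7)(z + 15)

Pull out the common factor 5, then factor the remaining trinomial.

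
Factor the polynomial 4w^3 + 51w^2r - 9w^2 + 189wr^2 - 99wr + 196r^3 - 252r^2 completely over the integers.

(w + 4r)(4w + 7r - 9)(w + 7r)

Group: 4w(w^2 + 11wr + 28r^2) + (7r - 9)(w^2 + 11wr + 28r^2); both groups contain (w^2 + 11wr + 28r^2), so (4w + 7r - 9) is a factor with cofactor w^2 + 11wr + 28r^2.
The cofactor groups again: w^2 + 11wr + 28r^2 = w(w + 4r) + 7r(w + 4r); both groups contain (w + 4r), giving (w + 7r)(w + 4r).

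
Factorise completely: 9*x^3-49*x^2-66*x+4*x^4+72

By the rational root theorem, x = 3/4 is a root, so (4*x-3) is a factor; dividing leaves x^3+3*x^2-10*x-24.
Then x = 3 is a root, giving the factor (x-3) and quotient x^2+6*x+8.
The remaining quadratic factors as (x+2)(x+4).

(4*x-3)*(x+2)*(x+4)*(x-3)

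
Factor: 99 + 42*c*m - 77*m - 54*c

(6*c - 11)*(7*m - 9)

Group as (42*c*m - 54*c) + (-77*m + 99) = 6*c*(7*m - 9) - 11*(7*m - 9).
Both groups share the factor (7*m - 9).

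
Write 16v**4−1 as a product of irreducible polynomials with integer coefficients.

Difference of squares twice: with A = 2v and B = 1, A⁴ − B⁴ = (A² − B²)(A² + B²), and A² − B² factors again.

(2v+1)(2v−1)(4v**2+1)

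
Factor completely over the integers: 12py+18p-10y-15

(2y+3)(6p-5)

Group as (12py+18p) + (-10y-15) = 6p(2y+3) - 5(2y+3).
Both groups share the factor (2y+3).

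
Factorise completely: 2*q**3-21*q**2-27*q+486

(2*q+9)*(q-6)*(q-9)

Among the possible rational roots, q = 6 is a root, so (q-6) divides it; the quotient is 2*q**2-9*q-81.
The remaining quadratic factors as (q-9)(2*q+9).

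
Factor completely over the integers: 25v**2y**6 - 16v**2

v**2(5y**3 + 4)(5y**3 - 4)

Every term has a factor of v**2; factoring it out leaves 25y**6 - 16.
Recognize a difference of squares with the parts 5y**3 and 4.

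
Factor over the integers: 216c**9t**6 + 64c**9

8c**9(3t**2 + 2)(9t**4 - 6t**2 + 4)

Pull out the common factor 8c**9, leaving 27t**6 + 8.
Recognize a sum of cubes with the parts 2 and 3t**2.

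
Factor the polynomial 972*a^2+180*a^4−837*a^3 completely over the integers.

9*a^2*(4*a−9)*(5*a−12)

Pull out the common factor 9*a^2, then factor the remaining trinomial.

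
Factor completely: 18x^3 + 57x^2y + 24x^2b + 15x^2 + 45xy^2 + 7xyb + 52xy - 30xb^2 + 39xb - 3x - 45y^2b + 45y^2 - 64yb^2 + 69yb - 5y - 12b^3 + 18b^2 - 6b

(x - b + 1)(6x + 9y + 2b - 1)(3x + 5y + 6b)

Group: x(18x^2 + 57xy + 42xb - 3x + 45y^2 + 64yb - 5y + 12b^2 - 6b) + (-b + 1)(18x^2 + 57xy + 42xb - 3x + 45y^2 + 64yb - 5y + 12b^2 - 6b); both groups contain (18x^2 + 57xy + 42xb - 3x + 45y^2 + 64yb - 5y + 12b^2 - 6b), so (x - b + 1) is a factor with cofactor 18x^2 + 57xy + 42xb - 3x + 45y^2 + 64yb - 5y + 12b^2 - 6b.
The cofactor groups again: 18x^2 + 57xy + 42xb - 3x + 45y^2 + 64yb - 5y + 12b^2 - 6b = 6x(3x + 5y + 6b) + (9y + 2b - 1)(3x + 5y + 6b); both groups contain (3x + 5y + 6b), giving (6x + 9y + 2b - 1)(3x + 5y + 6b).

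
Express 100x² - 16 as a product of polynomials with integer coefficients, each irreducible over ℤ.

4(5x + 2)(5x - 2)

Every term has a factor of 4. Then 25x² - 4 = (5x)² − (2)².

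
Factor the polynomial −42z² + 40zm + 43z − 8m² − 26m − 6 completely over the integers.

Group: −6z(7z − 2m − 6) + (4m + 1)(7z − 2m − 6); both groups contain (7z − 2m − 6).

−(7z − 2m − 6)(6z − 4m − 1)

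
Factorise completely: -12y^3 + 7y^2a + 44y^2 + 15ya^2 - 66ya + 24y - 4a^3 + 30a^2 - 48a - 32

-(3y - 4a - 2)(4y - a + 4)(y + a - 4)

Group: y(-12y^2 + 19ya - 4y - 4a^2 + 14a + 8) + (a - 4)(-12y^2 + 19ya - 4y - 4a^2 + 14a + 8); both groups contain (-12y^2 + 19ya - 4y - 4a^2 + 14a + 8), so (y + a - 4) is a factor with cofactor -12y^2 + 19ya - 4y - 4a^2 + 14a + 8.
The cofactor groups again: -12y^2 + 19ya - 4y - 4a^2 + 14a + 8 = -4y(3y - 4a - 2) + (a - 4)(3y - 4a - 2); both groups contain (3y - 4a - 2), giving -(4y - a + 4)(3y - 4a - 2).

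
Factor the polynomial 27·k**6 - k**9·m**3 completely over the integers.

-k**6·(k·m - 3)·(k**2·m**2 + 3·k·m + 9)

Factor out k**6 first: what remains is -k**3·m**3 + 27.
Recognize a difference of cubes with the parts 3 and k·m.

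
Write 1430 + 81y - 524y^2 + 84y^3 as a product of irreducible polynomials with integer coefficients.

Among the possible rational roots, y = -10/7 is a root, so (7y + 10) divides it; the quotient is 12y^2 - 92y + 143.
The remaining quadratic factors as (6y - 13)(2y - 11).

(2y - 11)(6y - 13)(7y + 10)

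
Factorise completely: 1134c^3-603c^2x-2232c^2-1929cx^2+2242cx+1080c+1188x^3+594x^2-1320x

(14c-9x-12)(9c+12x-10)(9c-11x)

Group: 9c(126c^2-235cx-108c+99x^2+132x) + (12x-10)(126c^2-235cx-108c+99x^2+132x); both groups contain (126c^2-235cx-108c+99x^2+132x), so (9c+12x-10) is a factor with cofactor 126c^2-235cx-108c+99x^2+132x.
The cofactor groups again: 126c^2-235cx-108c+99x^2+132x = 14c(9c-11x) + (-9x-12)(9c-11x); both groups contain (9c-11x), giving (14c-9x-12)(9c-11x).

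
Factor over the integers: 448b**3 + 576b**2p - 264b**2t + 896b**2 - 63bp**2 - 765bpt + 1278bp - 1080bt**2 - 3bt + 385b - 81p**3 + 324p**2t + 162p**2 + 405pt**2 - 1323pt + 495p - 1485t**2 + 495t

Group: 8b(56b**2 + 51bp + 72bt + 77b - 27p**2 - 27pt + 99p + 99t) + (3p - 15t + 5)(56b**2 + 51bp + 72bt + 77b - 27p**2 - 27pt + 99p + 99t); both groups contain (56b**2 + 51bp + 72bt + 77b - 27p**2 - 27pt + 99p + 99t), so (8b + 3p - 15t + 5) is a factor with cofactor 56b**2 + 51bp + 72bt + 77b - 27p**2 - 27pt + 99p + 99t.
The cofactor groups again: 56b**2 + 51bp + 72bt + 77b - 27p**2 - 27pt + 99p + 99t = 8b(7b + 9p + 9t) + (-3p + 11)(7b + 9p + 9t); both groups contain (7b + 9p + 9t), giving (8b - 3p + 11)(7b + 9p + 9t).

(7b + 9p + 9t)(8b + 3p - 15t + 5)(8b - 3p + 11)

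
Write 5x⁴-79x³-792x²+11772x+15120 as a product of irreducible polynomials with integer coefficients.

By the rational root theorem, x = -6/5 is a root, so (5x+6) divides it; the quotient is x³-17x²-138x+2520.
Next, x = -12 is a root, so (x+12) is a factor; dividing leaves x²-29x+210.
The remaining quadratic factors as (x-14)(x-15).

(5x+6)(x+12)(x-14)(x-15)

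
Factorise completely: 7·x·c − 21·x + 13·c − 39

Group as (7·x·c − 21·x) + (13·c − 39) = 7·x·(c − 3) + 13·(c − 3).
Both groups share the factor (c − 3).

(7·x + 13)·(c − 3)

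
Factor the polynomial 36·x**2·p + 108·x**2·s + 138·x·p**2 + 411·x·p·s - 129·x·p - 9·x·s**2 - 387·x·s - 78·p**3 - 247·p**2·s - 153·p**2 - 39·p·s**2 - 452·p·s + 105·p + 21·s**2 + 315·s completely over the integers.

(12·x - 6·p - s - 15)·(3·x + 13·p - 7)·(p + 3·s)

Group: p·(36·x**2 + 138·x·p - 3·x·s - 129·x - 78·p**2 - 13·p·s - 153·p + 7·s + 105) + 3·s·(36·x**2 + 138·x·p - 3·x·s - 129·x - 78·p**2 - 13·p·s - 153·p + 7·s + 105); both groups contain (36·x**2 + 138·x·p - 3·x·s - 129·x - 78·p**2 - 13·p·s - 153·p + 7·s + 105), so (p + 3·s) is a factor with cofactor 36·x**2 + 138·x·p - 3·x·s - 129·x - 78·p**2 - 13·p·s - 153·p + 7·s + 105.
The cofactor groups again: 36·x**2 + 138·x·p - 3·x·s - 129·x - 78·p**2 - 13·p·s - 153·p + 7·s + 105 = 12·x·(3·x + 13·p - 7) + (-6·p - s - 15)·(3·x + 13·p - 7); both groups contain (3·x + 13·p - 7), giving (12·x - 6·p - s - 15)·(3·x + 13·p - 7).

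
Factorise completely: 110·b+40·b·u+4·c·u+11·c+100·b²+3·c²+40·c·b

Group: c·(3·c+10·b+4·u+11) + 10·b·(3·c+10·b+4·u+11); both groups contain (3·c+10·b+4·u+11).

(3·c+10·b+4·u+11)·(c+10·b)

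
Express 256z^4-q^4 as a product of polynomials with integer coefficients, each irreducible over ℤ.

(4z-q)(4z+q)(16z^2+q^2)

Difference of squares twice: with A = 4z and B = q, A⁴ − B⁴ = (A² − B²)(A² + B²), and A² − B² factors again.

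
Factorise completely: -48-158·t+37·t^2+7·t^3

Trying the rational-root candidates, t = 3 is a root, so (t-3) is a factor; dividing leaves 7·t^2+58·t+16.
The remaining quadratic factors as (7·t+2)(t+8).

(7·t+2)·(t+8)·(t-3)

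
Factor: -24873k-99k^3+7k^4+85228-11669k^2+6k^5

Trying the rational-root candidates, k = -4 is a root, so (k+4) is a factor; dividing leaves 6k^4-17k^3-31k^2-11545k+21307.
Next, k = 13 is a root, so (k-13) divides it; the quotient is 6k^3+61k^2+762k-1639.
Next, k = 11/6 is a root, so (6k-11) is a factor; dividing leaves k^2+12k+149.
The quadratic k^2+12k+149 has discriminant -452 < 0 and is irreducible over ℤ.

(6k-11)(k+4)(k-13)(k^2+12k+149)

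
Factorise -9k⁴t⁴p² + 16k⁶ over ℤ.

k⁴(4k + 3t²p)(4k - 3t²p)

Pull out the common factor k⁴, leaving 16k² - 9t⁴p².
Recognize a difference of squares with the parts 4k and 3t²p.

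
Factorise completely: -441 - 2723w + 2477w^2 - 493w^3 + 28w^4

Testing divisors of the constant over divisors of the leading coefficient, w = -1/7 is a root, giving the factor (7w + 1) and quotient 4w^3 - 71w^2 + 364w - 441.
Continuing, w = 9 is a root, giving the factor (w - 9) and quotient 4w^2 - 35w + 49.
The remaining quadratic factors as (4w - 7)(w - 7).

(4w - 7)(7w + 1)(w - 7)(w - 9)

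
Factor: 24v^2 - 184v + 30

2(2v - 15)(6v - 1)

Pull out the common factor 2, then factor the remaining trinomial.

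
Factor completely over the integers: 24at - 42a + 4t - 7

(4t - 7)(6a + 1)

Group as (24at - 42a) + (4t - 7) = 6a(4t - 7) + (4t - 7).
Both groups share the factor (4t - 7).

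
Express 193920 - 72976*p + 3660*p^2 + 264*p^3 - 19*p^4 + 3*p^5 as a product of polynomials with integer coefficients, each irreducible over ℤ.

Trying the rational-root candidates, p = 8 is a root, so (p - 8) is a factor; dividing leaves 3*p^4 + 5*p^3 + 304*p^2 + 6092*p - 24240.
Continuing, p = 10/3 is a root, so (3*p - 10) is a factor; dividing leaves p^3 + 5*p^2 + 118*p + 2424.
Continuing, p = -12 is a root, so (p + 12) divides it; the quotient is p^2 - 7*p + 202.
The quadratic p^2 - 7*p + 202 has discriminant -759 < 0 and is irreducible over ℤ.

(3*p - 10)*(p + 12)*(p - 8)*(p^2 - 7*p + 202)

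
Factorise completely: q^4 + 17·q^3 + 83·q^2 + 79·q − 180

Testing divisors of the constant over divisors of the leading coefficient, q = −9 is a root, so (q + 9) is a factor; dividing leaves q^3 + 8·q^2 + 11·q − 20.
Then q = −4 is a root, so (q + 4) divides it; the quotient is q^2 + 4·q − 5.
The remaining quadratic factors as (q − 1)(q + 5).

(q + 4)·(q + 5)·(q + 9)·(q − 1)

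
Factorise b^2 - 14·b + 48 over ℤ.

(b - 6)·(b - 8)

Two integers with product 48 and sum -14 are -8 and -6.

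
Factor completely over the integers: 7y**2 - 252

7(y + 6)(y - 6)

Every term has a factor of 7. Then y**2 - 36 = (y)² − (6)².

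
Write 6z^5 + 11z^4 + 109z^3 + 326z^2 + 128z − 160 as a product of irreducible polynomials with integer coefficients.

(2z − 1)(3z + 4)(z + 2)(z^2 − z + 20)

By the rational root theorem, z = −2 is a root, giving the factor (z + 2) and quotient 6z^4 − z^3 + 111z^2 + 104z − 80.
Continuing, z = −4/3 is a root, giving the factor (3z + 4) and quotient 2z^3 − 3z^2 + 41z − 20.
Next, z = 1/2 is a root, so (2z − 1) divides it; the quotient is z^2 − z + 20.
The quadratic z^2 − z + 20 has discriminant −79 < 0 and is irreducible over ℤ.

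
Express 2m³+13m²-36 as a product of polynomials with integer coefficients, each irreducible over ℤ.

Trying the rational-root candidates, m = -6 is a root, so (m+6) is a factor; dividing leaves 2m²+m-6.
The remaining quadratic factors as (2m-3)(m+2).

(2m-3)(m+2)(m+6)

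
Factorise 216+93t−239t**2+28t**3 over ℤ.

Testing divisors of the constant over divisors of the leading coefficient, t = 9/7 is a root, so (7t−9) divides it; the quotient is 4t**2−29t−24.
The remaining quadratic factors as (4t+3)(t−8).

(4t+3)(7t−9)(t−8)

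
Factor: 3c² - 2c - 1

Need a pair with product 3·(-1) = -3 and sum -2: that's 1 and -3.
Split the middle term: 3c² + c - 3c - 1 = c(3c + 1) - (3c + 1).

(3c + 1)(c - 1)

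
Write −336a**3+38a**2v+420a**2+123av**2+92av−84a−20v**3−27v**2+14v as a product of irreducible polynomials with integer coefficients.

Group: 6a(−56a**2−3av+70a+20v**2+27v−14) − v(−56a**2−3av+70a+20v**2+27v−14); both groups contain (−56a**2−3av+70a+20v**2+27v−14), so (6a−v) is a factor with cofactor −56a**2−3av+70a+20v**2+27v−14.
The cofactor groups again: −56a**2−3av+70a+20v**2+27v−14 = −8a(7a−4v−7) + (−5v+2)(7a−4v−7); both groups contain (7a−4v−7), giving −(8a+5v−2)(7a−4v−7).

−(6a−v)(7a−4v−7)(8a+5v−2)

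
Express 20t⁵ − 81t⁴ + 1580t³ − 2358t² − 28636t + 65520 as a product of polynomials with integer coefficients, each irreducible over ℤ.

(4t − 13)(5t − 14)(t + 4)(t² − 2t + 90)

Testing divisors of the constant over divisors of the leading coefficient, t = 13/4 is a root, giving the factor (4t − 13) and quotient 5t⁴ − 4t³ + 382t² + 652t − 5040.
Next, t = 14/5 is a root, giving the factor (5t − 14) and quotient t³ + 2t² + 82t + 360.
Continuing, t = −4 is a root, so (t + 4) divides it; the quotient is t² − 2t + 90.
The quadratic t² − 2t + 90 has discriminant −356 < 0 and is irreducible over ℤ.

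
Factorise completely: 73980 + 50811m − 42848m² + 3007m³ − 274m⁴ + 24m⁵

By the rational root theorem, m = 12 is a root, so (m − 12) is a factor; dividing leaves 24m⁴ + 14m³ + 3175m² − 4748m − 6165.
Next, m = −5/6 is a root, so (6m + 5) is a factor; dividing leaves 4m³ − m² + 530m − 1233.
Then m = 9/4 is a root, so (4m − 9) divides it; the quotient is m² + 2m + 137.
The quadratic m² + 2m + 137 has discriminant −544 < 0 and is irreducible over ℤ.

(4m − 9)(6m + 5)(m − 12)(m² + 2m + 137)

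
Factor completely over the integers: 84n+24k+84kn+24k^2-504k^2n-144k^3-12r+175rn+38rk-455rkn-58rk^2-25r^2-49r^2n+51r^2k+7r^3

(r-2k-7n)(r+8k-4)(7r+9k+3)

Group: 7r(r^2+6rk-7rn-4r-16k^2-56kn+8k+28n) + (9k+3)(r^2+6rk-7rn-4r-16k^2-56kn+8k+28n); both groups contain (r^2+6rk-7rn-4r-16k^2-56kn+8k+28n), so (7r+9k+3) is a factor with cofactor r^2+6rk-7rn-4r-16k^2-56kn+8k+28n.
The cofactor groups again: r^2+6rk-7rn-4r-16k^2-56kn+8k+28n = r(r+8k-4) + (-2k-7n)(r+8k-4); both groups contain (r+8k-4), giving (r-2k-7n)(r+8k-4).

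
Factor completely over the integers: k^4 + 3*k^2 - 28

(k + 2)*(k - 2)*(k^2 + 7)

Substitute u = k^2 to get a quadratic in u, then factor.
k^2 - 4 is a difference of squares.
k^2 + 7 is irreducible over ℤ (always positive, so no real roots).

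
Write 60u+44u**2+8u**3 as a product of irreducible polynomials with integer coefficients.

4u(2u+5)(u+3)

Pull out the common factor 4u, then factor the remaining trinomial.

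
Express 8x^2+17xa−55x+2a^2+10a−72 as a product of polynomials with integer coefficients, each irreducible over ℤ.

Group: 8x(x+2a−8) + (a+9)(x+2a−8); both groups contain (x+2a−8).

(x+2a−8)(8x+a+9)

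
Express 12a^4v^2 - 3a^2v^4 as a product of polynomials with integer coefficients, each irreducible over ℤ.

3a^2v^2(2a + v)(2a - v)

Pull out the common factor 3a^2v^2; 4a^2 - v^2 is a difference of squares.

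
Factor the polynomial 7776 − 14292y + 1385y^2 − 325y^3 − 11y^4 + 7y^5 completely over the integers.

By the rational root theorem, y = 4/7 is a root, so (7y − 4) divides it; the quotient is y^4 − y^3 − 47y^2 + 171y − 1944.
Continuing, y = −9 is a root, so (y + 9) divides it; the quotient is y^3 − 10y^2 + 43y − 216.
Continuing, y = 8 is a root, giving the factor (y − 8) and quotient y^2 − 2y + 27.
The quadratic y^2 − 2y + 27 has discriminant −104 < 0 and is irreducible over ℤ.

(7y − 4)(y + 9)(y − 8)(y^2 − 2y + 27)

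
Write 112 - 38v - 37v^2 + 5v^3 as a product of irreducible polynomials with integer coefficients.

By the rational root theorem, v = 7/5 is a root, so (5v - 7) is a factor; dividing leaves v^2 - 6v - 16.
The remaining quadratic factors as (v + 2)(v - 8).

(5v - 7)(v + 2)(v - 8)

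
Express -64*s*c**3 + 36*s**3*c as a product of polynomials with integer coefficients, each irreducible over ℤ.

4*c*s*(3*s - 4*c)*(3*s + 4*c)

Pull out the common factor 4*s*c; 9*s**2 - 16*c**2 is a difference of squares.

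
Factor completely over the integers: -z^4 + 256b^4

(4b)⁴ − (z)⁴ = ((4b)² − (z)²)((4b)² + (z)²); the first factor splits again, the second (16b^2 + z^2) is irreducible.

(4b + z)(4b - z)(16b^2 + z^2)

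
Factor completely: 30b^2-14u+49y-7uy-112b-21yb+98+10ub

Group: -7y(u+3b-7) + (10b-14)(u+3b-7); both groups contain (u+3b-7).

-(7y-10b+14)(u+3b-7)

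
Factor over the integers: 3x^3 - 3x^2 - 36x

Pull out the common factor 3x, then factor the remaining trinomial.

3x(x + 3)(x - 4)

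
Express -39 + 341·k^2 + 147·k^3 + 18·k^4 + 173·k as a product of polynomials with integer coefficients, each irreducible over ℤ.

Among the possible rational roots, k = -13/3 is a root, so (3·k + 13) is a factor; dividing leaves 6·k^3 + 23·k^2 + 14·k - 3.
Continuing, k = -1 is a root, so (k + 1) divides it; the quotient is 6·k^2 + 17·k - 3.
The remaining quadratic factors as (k + 3)(6·k - 1).

(3·k + 13)·(6·k - 1)·(k + 1)·(k + 3)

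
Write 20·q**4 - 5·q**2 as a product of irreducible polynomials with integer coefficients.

5·q**2·(2·q + 1)·(2·q - 1)

Every term has a factor of 5·q**2. Then 4·q**2 - 1 = (2·q)² − (1)².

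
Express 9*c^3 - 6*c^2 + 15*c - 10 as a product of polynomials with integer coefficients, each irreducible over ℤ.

(3*c - 2)*(3*c^2 + 5)

Group as (9*c^3 + 15*c) + (-6*c^2 - 10) = 3*c*(3*c^2 + 5) - 2*(3*c^2 + 5).
Both groups share the factor (3*c^2 + 5).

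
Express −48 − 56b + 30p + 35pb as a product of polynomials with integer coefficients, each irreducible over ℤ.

(5p − 8)(7b + 6)

Group as (35pb + 30p) + (−56b − 48) = 5p(7b + 6) − 8(7b + 6).
Both groups share the factor (7b + 6).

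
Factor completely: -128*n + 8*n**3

8*n*(n + 4)*(n - 4)

Pull out the common factor 8*n; n**2 - 16 is a difference of squares.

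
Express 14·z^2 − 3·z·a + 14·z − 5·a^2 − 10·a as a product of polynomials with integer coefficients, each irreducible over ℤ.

(7·z − 5·a)·(2·z + a + 2)

Group: 7·z·(2·z + a + 2) − 5·a·(2·z + a + 2); both groups contain (2·z + a + 2).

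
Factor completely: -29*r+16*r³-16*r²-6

(4*r+1)*(4*r+3)*(r-2)

Testing divisors of the constant over divisors of the leading coefficient, r = -3/4 is a root, so (4*r+3) is a factor; dividing leaves 4*r²-7*r-2.
The remaining quadratic factors as (4*r+1)(r-2).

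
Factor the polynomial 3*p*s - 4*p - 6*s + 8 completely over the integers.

(3*s - 4)*(p - 2)

Group as (3*p*s - 4*p) + (-6*s + 8) = p*(3*s - 4) - 2*(3*s - 4).
Both groups share the factor (3*s - 4).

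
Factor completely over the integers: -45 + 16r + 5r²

Need a pair with product 5·(-45) = -225 and sum 16: that's -9 and 25.
Split the middle term: 5r² - 9r + 25r - 45 = r(5r - 9) + 5(5r - 9).

(5r - 9)(r + 5)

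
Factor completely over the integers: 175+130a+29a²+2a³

(2a+5)(a+5)(a+7)

Trying the rational-root candidates, a = −5 is a root, giving the factor (a+5) and quotient 2a²+19a+35.
The remaining quadratic factors as (2a+5)(a+7).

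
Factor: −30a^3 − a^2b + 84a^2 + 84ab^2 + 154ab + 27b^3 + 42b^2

−(2a + 3b)(3a + b)(5a − 9b − 14)

Group: 3a(−10a^2 + 3ab + 28a + 27b^2 + 42b) + b(−10a^2 + 3ab + 28a + 27b^2 + 42b); both groups contain (−10a^2 + 3ab + 28a + 27b^2 + 42b), so (3a + b) is a factor with cofactor −10a^2 + 3ab + 28a + 27b^2 + 42b.
The cofactor groups again: −10a^2 + 3ab + 28a + 27b^2 + 42b = −2a(5a − 9b − 14) − 3b(5a − 9b − 14); both groups contain (5a − 9b − 14), giving −(2a + 3b)(5a − 9b − 14).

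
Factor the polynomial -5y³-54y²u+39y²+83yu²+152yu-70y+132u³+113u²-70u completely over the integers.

Group: y(-5y²-49yu+39y+132u²+113u-70) + u(-5y²-49yu+39y+132u²+113u-70); both groups contain (-5y²-49yu+39y+132u²+113u-70), so (y+u) is a factor with cofactor -5y²-49yu+39y+132u²+113u-70.
The cofactor groups again: -5y²-49yu+39y+132u²+113u-70 = -y(5y-11u-14) + (-12u+5)(5y-11u-14); both groups contain (5y-11u-14), giving -(y+12u-5)(5y-11u-14).

-(5y-11u-14)(y+12u-5)(y+u)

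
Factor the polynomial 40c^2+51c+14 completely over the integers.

(5c+2)(8c+7)

Need a pair with product 40·14 = 560 and sum 51: that's 16 and 35.
Split the middle term: 40c^2+16c + 35c+14 = 8c(5c+2) + 7(5c+2).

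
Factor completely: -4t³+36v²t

4t(3v-t)(3v+t)

Pull out the common factor 4t; 9v²-t² is a difference of squares.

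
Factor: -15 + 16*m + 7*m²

(7*m - 5)*(m + 3)

Need a pair with product 7·(-15) = -105 and sum 16: that's 21 and -5.
Split the middle term: 7*m² + 21*m - 5*m - 15 = 7*m*(m + 3) - 5*(m + 3).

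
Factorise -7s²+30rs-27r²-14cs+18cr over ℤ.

(2c-3r+s)(9r-7s)

Group: 9r(2c-3r+s) - 7s(2c-3r+s); both groups contain (2c-3r+s).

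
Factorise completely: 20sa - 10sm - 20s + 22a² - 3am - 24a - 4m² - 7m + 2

Group: 10s(2a - m - 2) + (11a + 4m - 1)(2a - m - 2); both groups contain (2a - m - 2).

(10s + 11a + 4m - 1)(2a - m - 2)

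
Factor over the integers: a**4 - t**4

Difference of squares twice: with A = a and B = t, A⁴ − B⁴ = (A² − B²)(A² + B²), and A² − B² factors again.

(a + t)*(a - t)*(a**2 + t**2)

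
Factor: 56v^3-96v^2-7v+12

Group as (56v^3-7v) + (-96v^2+12) = 7v(8v^2-1) - 12(8v^2-1).
Both groups share the factor (8v^2-1).

(7v-12)(8v^2-1)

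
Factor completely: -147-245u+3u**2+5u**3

By the rational root theorem, u = -7 is a root, giving the factor (u+7) and quotient 5u**2-32u-21.
The remaining quadratic factors as (5u+3)(u-7).

(5u+3)(u+7)(u-7)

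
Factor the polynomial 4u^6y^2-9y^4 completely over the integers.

Pull out the common factor y^2, leaving 4u^6-9y^2.
Recognize a difference of squares with the parts 2u^3 and 3y.

y^2(2u^3+3y)(2u^3-3y)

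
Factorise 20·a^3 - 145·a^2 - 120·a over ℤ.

Pull out the common factor 5·a, then factor the remaining trinomial.

5·a·(4·a + 3)·(a - 8)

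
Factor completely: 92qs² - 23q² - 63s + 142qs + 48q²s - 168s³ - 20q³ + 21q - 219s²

-(4q + 8s + 7)(5q - 7s - 3)(q - 3s)

Group: q(-20q² - 12qs - 23q + 56s² + 73s + 21) - 3s(-20q² - 12qs - 23q + 56s² + 73s + 21); both groups contain (-20q² - 12qs - 23q + 56s² + 73s + 21), so (q - 3s) is a factor with cofactor -20q² - 12qs - 23q + 56s² + 73s + 21.
The cofactor groups again: -20q² - 12qs - 23q + 56s² + 73s + 21 = -5q(4q + 8s + 7) + (7s + 3)(4q + 8s + 7); both groups contain (4q + 8s + 7), giving -(5q - 7s - 3)(4q + 8s + 7).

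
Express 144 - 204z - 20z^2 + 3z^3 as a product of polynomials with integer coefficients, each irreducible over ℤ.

Testing divisors of the constant over divisors of the leading coefficient, z = 2/3 is a root, so (3z - 2) is a factor; dividing leaves z^2 - 6z - 72.
The remaining quadratic factors as (z - 12)(z + 6).

(3z - 2)(z + 6)(z - 12)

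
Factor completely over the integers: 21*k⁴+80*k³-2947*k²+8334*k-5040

(3*k-7)*(7*k-6)*(k+15)*(k-8)

By the rational root theorem, k = 7/3 is a root, so (3*k-7) divides it; the quotient is 7*k³+43*k²-882*k+720.
Then k = 6/7 is a root, so (7*k-6) is a factor; dividing leaves k²+7*k-120.
The remaining quadratic factors as (k+15)(k-8).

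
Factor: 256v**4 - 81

(4v)⁴ − (3)⁴ = ((4v)² − (3)²)((4v)² + (3)²); the first factor splits again, the second (16v**2 + 9) is irreducible.

(4v + 3)(4v - 3)(16v**2 + 9)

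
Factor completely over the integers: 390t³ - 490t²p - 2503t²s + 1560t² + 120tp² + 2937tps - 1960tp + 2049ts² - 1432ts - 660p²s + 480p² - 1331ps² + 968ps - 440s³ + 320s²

(2t - 11s + 8)(13t - 12p - 5s)(15t - 5p - 8s)

Group: 2t(195t² - 245tp - 179ts + 60p² + 121ps + 40s²) + (-11s + 8)(195t² - 245tp - 179ts + 60p² + 121ps + 40s²); both groups contain (195t² - 245tp - 179ts + 60p² + 121ps + 40s²), so (2t - 11s + 8) is a factor with cofactor 195t² - 245tp - 179ts + 60p² + 121ps + 40s².
The cofactor groups again: 195t² - 245tp - 179ts + 60p² + 121ps + 40s² = 15t(13t - 12p - 5s) + (-5p - 8s)(13t - 12p - 5s); both groups contain (13t - 12p - 5s), giving (15t - 5p - 8s)(13t - 12p - 5s).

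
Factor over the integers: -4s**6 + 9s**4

Pull out the common factor s**4, leaving -4s**2 + 9.
Recognize a difference of squares with the parts 3 and 2s.

-s**4(2s + 3)(2s - 3)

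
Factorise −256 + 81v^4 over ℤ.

Difference of squares twice: with A = 3v and B = 4, A⁴ − B⁴ = (A² − B²)(A² + B²), and A² − B² factors again.

(3v + 4)(3v − 4)(9v^2 + 16)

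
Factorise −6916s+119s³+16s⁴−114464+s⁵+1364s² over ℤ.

(s+14)(s+8)(s−7)(s²+s+146)

Among the possible rational roots, s = −14 is a root, giving the factor (s+14) and quotient s⁴+2s³+91s²+90s−8176.
Then s = −8 is a root, so (s+8) divides it; the quotient is s³−6s²+139s−1022.
Then s = 7 is a root, so (s−7) divides it; the quotient is s²+s+146.
The quadratic s²+s+146 has discriminant −583 < 0 and is irreducible over ℤ.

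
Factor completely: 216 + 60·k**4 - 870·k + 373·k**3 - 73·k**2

Testing divisors of the constant over divisors of the leading coefficient, k = 1/4 is a root, so (4·k - 1) divides it; the quotient is 15·k**3 + 97·k**2 + 6·k - 216.
Then k = 4/3 is a root, so (3·k - 4) divides it; the quotient is 5·k**2 + 39·k + 54.
The remaining quadratic factors as (k + 6)(5·k + 9).

(3·k - 4)·(4·k - 1)·(5·k + 9)·(k + 6)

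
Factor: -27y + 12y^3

3y(2y + 3)(2y - 3)

Factor out 3y, leaving 4y^2 - 9, which is a difference of two squares.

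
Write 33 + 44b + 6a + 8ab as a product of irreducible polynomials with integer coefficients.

Group as (8ab + 6a) + (44b + 33) = 2a(4b + 3) + 11(4b + 3).
Both groups share the factor (4b + 3).

(2a + 11)(4b + 3)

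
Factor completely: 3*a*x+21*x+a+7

(3*x+1)*(a+7)

Group as (3*a*x+a) + (21*x+7) = a*(3*x+1) + 7*(3*x+1).
Both groups share the factor (3*x+1).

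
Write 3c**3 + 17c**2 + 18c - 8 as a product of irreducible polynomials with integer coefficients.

Among the possible rational roots, c = 1/3 is a root, so (3c - 1) divides it; the quotient is c**2 + 6c + 8.
The remaining quadratic factors as (c + 2)(c + 4).

(3c - 1)(c + 2)(c + 4)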